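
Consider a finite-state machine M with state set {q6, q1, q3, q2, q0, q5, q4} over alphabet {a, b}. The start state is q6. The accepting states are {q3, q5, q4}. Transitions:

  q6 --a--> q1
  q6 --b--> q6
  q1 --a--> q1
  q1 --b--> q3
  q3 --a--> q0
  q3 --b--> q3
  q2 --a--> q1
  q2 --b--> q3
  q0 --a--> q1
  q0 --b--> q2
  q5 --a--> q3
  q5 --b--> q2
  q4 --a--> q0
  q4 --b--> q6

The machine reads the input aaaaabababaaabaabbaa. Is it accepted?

No

start at q6
read 'a': q6 → q1
read 'a': q1 → q1
read 'a': q1 → q1
read 'a': q1 → q1
read 'a': q1 → q1
read 'b': q1 → q3
read 'a': q3 → q0
read 'b': q0 → q2
read 'a': q2 → q1
read 'b': q1 → q3
read 'a': q3 → q0
read 'a': q0 → q1
read 'a': q1 → q1
read 'b': q1 → q3
read 'a': q3 → q0
read 'a': q0 → q1
read 'b': q1 → q3
read 'b': q3 → q3
read 'a': q3 → q0
read 'a': q0 → q1
End state q1 is not accepting.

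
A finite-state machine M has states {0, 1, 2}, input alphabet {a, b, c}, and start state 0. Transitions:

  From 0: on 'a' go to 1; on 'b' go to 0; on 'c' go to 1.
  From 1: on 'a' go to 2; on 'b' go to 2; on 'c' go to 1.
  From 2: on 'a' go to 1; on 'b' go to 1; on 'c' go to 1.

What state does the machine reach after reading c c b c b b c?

start at 0
read 'c': 0 → 1
read 'c': 1 → 1
read 'b': 1 → 2
read 'c': 2 → 1
read 'b': 1 → 2
read 'b': 2 → 1
read 'c': 1 → 1

1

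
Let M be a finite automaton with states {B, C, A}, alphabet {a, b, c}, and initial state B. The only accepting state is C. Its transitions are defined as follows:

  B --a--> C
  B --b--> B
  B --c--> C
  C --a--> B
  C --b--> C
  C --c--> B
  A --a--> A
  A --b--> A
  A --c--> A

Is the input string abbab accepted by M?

Trace: B -a-> C -b-> C -b-> C -a-> B -b-> B
End state B is not accepting.

No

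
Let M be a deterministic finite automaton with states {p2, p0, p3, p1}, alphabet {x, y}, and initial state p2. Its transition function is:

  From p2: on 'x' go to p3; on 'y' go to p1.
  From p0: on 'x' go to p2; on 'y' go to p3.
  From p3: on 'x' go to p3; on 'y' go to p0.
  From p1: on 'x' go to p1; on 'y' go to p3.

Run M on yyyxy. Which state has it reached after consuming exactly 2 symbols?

p3

p2 → p1 → p3
After 2 symbols: p3.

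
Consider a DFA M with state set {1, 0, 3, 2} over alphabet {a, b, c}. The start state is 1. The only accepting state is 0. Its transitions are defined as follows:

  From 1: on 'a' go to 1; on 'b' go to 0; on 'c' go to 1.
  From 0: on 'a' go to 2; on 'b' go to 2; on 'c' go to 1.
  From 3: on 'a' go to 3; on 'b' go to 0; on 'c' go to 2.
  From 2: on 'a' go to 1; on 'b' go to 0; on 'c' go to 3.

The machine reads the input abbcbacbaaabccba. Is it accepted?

No

1 → 1 → 0 → 2 → 3 → 0 → 2 → 3 → 0 → 2 → 1 → 1 → 0 → 1 → 1 → 0 → 2
End state 2 is not accepting.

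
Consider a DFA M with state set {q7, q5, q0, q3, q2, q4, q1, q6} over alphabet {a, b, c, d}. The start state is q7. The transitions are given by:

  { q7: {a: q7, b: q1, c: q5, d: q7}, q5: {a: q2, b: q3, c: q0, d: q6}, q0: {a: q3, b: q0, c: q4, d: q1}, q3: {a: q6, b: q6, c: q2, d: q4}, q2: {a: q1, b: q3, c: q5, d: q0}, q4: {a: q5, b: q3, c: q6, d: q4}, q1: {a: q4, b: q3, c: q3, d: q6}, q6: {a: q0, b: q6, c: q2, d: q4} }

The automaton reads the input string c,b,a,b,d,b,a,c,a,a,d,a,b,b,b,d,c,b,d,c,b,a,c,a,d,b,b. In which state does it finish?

q6

start at q7
read 'c': q7 → q5
read 'b': q5 → q3
read 'a': q3 → q6
read 'b': q6 → q6
read 'd': q6 → q4
read 'b': q4 → q3
read 'a': q3 → q6
read 'c': q6 → q2
read 'a': q2 → q1
read 'a': q1 → q4
read 'd': q4 → q4
read 'a': q4 → q5
read 'b': q5 → q3
read 'b': q3 → q6
read 'b': q6 → q6
read 'd': q6 → q4
read 'c': q4 → q6
read 'b': q6 → q6
read 'd': q6 → q4
read 'c': q4 → q6
read 'b': q6 → q6
read 'a': q6 → q0
read 'c': q0 → q4
read 'a': q4 → q5
read 'd': q5 → q6
read 'b': q6 → q6
read 'b': q6 → q6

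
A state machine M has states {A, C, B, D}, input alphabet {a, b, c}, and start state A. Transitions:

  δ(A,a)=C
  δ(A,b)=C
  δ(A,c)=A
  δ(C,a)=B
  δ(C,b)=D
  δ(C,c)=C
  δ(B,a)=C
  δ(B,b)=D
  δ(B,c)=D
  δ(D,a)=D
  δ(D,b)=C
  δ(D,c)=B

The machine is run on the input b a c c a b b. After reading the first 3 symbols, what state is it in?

D

A → C → B → D
After 3 symbols: D.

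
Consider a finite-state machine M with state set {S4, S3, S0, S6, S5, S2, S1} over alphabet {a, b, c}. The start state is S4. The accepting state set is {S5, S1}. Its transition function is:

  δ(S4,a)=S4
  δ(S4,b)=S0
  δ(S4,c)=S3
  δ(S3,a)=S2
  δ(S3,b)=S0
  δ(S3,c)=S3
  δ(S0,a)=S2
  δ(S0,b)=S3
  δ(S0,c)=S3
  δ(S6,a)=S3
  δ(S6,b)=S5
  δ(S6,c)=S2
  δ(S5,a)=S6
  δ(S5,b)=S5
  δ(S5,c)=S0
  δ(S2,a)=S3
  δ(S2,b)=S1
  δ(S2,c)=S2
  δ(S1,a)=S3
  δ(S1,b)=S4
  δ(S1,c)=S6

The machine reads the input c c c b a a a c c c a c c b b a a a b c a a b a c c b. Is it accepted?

Trace: S4 -c-> S3 -c-> S3 -c-> S3 -b-> S0 -a-> S2 -a-> S3 -a-> S2 -c-> S2 -c-> S2 -c-> S2 -a-> S3 -c-> S3 -c-> S3 -b-> S0 -b-> S3 -a-> S2 -a-> S3 -a-> S2 -b-> S1 -c-> S6 -a-> S3 -a-> S2 -b-> S1 -a-> S3 -c-> S3 -c-> S3 -b-> S0
End state S0 is not accepting.

No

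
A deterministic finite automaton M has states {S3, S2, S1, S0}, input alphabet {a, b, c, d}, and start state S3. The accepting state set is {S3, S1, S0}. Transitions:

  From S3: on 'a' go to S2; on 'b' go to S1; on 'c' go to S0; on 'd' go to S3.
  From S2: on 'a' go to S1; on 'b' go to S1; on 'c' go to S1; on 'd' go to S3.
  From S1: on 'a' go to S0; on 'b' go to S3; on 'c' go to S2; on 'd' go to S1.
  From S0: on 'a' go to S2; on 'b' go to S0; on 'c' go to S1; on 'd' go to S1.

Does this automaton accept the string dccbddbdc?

start at S3
read 'd': S3 → S3
read 'c': S3 → S0
read 'c': S0 → S1
read 'b': S1 → S3
read 'd': S3 → S3
read 'd': S3 → S3
read 'b': S3 → S1
read 'd': S1 → S1
read 'c': S1 → S2
End state S2 is not accepting.

No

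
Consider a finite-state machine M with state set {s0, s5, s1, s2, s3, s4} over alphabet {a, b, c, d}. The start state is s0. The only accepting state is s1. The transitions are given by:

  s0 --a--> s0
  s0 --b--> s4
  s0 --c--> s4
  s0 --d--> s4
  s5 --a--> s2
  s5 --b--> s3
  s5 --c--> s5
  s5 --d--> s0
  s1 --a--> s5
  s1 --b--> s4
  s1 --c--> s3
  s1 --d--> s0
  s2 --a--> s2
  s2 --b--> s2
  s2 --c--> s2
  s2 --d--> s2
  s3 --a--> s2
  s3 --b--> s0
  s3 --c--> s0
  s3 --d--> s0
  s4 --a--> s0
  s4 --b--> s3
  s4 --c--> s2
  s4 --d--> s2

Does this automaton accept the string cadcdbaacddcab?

Trace: s0 -c-> s4 -a-> s0 -d-> s4 -c-> s2 -d-> s2 -b-> s2 -a-> s2 -a-> s2 -c-> s2 -d-> s2 -d-> s2 -c-> s2 -a-> s2 -b-> s2
End state s2 is not accepting.

No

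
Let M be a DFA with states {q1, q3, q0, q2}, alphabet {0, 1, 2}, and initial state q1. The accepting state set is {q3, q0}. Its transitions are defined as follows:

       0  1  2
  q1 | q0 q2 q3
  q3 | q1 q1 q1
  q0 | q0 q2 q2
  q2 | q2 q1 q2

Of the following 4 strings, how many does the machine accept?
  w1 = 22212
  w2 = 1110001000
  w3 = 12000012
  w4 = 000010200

3

w1:
  start at q1
  read '2': q1 → q3
  read '2': q3 → q1
  read '2': q1 → q3
  read '1': q3 → q1
  read '2': q1 → q3
  end q3, accepted
w2:
  start at q1
  read '1': q1 → q2
  read '1': q2 → q1
  read '1': q1 → q2
  read '0': q2 → q2
  read '0': q2 → q2
  read '0': q2 → q2
  read '1': q2 → q1
  read '0': q1 → q0
  read '0': q0 → q0
  read '0': q0 → q0
  end q0, accepted
w3:
  start at q1
  read '1': q1 → q2
  read '2': q2 → q2
  read '0': q2 → q2
  read '0': q2 → q2
  read '0': q2 → q2
  read '0': q2 → q2
  read '1': q2 → q1
  read '2': q1 → q3
  end q3, accepted
w4:
  start at q1
  read '0': q1 → q0
  read '0': q0 → q0
  read '0': q0 → q0
  read '0': q0 → q0
  read '1': q0 → q2
  read '0': q2 → q2
  read '2': q2 → q2
  read '0': q2 → q2
  read '0': q2 → q2
  end q2, rejected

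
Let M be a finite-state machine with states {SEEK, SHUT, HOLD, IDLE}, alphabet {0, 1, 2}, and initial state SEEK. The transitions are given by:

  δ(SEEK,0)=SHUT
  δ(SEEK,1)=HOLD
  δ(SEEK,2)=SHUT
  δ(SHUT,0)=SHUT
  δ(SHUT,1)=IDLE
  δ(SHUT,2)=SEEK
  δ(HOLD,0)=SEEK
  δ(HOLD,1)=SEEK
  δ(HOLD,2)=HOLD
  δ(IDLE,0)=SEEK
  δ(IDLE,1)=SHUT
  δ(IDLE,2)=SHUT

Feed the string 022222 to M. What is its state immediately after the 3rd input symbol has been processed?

Trace: SEEK -0-> SHUT -2-> SEEK -2-> SHUT
After 3 symbols: SHUT.

SHUT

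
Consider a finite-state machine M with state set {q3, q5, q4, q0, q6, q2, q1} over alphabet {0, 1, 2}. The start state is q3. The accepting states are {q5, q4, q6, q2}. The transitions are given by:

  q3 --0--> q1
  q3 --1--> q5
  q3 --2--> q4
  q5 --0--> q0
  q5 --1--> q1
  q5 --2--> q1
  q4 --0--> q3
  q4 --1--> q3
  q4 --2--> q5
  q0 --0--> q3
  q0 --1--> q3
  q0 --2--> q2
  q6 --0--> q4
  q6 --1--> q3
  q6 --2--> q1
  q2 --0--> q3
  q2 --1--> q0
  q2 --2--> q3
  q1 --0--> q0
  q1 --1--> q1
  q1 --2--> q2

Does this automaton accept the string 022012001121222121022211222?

start at q3
read '0': q3 → q1
read '2': q1 → q2
read '2': q2 → q3
read '0': q3 → q1
read '1': q1 → q1
read '2': q1 → q2
read '0': q2 → q3
read '0': q3 → q1
read '1': q1 → q1
read '1': q1 → q1
read '2': q1 → q2
read '1': q2 → q0
read '2': q0 → q2
read '2': q2 → q3
read '2': q3 → q4
read '1': q4 → q3
read '2': q3 → q4
read '1': q4 → q3
read '0': q3 → q1
read '2': q1 → q2
read '2': q2 → q3
read '2': q3 → q4
read '1': q4 → q3
read '1': q3 → q5
read '2': q5 → q1
read '2': q1 → q2
read '2': q2 → q3
End state q3 is not accepting.

No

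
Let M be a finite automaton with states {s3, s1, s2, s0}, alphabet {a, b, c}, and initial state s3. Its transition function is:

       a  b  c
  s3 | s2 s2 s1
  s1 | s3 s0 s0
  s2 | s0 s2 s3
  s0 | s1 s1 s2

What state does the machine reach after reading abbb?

s2

Trace: s3 -a-> s2 -b-> s2 -b-> s2 -b-> s2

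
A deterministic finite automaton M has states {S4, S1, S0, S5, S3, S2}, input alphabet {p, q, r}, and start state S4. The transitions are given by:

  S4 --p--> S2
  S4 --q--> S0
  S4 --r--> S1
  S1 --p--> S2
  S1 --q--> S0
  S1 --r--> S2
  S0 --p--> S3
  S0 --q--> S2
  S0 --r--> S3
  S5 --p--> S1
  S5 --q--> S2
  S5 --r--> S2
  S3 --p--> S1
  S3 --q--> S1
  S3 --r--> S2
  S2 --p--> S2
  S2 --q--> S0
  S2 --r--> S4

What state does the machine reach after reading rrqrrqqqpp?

S4 → S1 → S2 → S0 → S3 → S2 → S0 → S2 → S0 → S3 → S1

S1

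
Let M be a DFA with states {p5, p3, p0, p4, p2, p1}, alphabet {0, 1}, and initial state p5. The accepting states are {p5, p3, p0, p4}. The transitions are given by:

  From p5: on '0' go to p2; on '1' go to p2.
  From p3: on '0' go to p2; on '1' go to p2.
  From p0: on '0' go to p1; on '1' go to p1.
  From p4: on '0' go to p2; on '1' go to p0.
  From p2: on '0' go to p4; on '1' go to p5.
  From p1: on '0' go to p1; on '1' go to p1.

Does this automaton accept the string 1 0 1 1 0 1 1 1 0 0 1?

Trace: p5 -1-> p2 -0-> p4 -1-> p0 -1-> p1 -0-> p1 -1-> p1 -1-> p1 -1-> p1 -0-> p1 -0-> p1 -1-> p1
End state p1 is not accepting.

No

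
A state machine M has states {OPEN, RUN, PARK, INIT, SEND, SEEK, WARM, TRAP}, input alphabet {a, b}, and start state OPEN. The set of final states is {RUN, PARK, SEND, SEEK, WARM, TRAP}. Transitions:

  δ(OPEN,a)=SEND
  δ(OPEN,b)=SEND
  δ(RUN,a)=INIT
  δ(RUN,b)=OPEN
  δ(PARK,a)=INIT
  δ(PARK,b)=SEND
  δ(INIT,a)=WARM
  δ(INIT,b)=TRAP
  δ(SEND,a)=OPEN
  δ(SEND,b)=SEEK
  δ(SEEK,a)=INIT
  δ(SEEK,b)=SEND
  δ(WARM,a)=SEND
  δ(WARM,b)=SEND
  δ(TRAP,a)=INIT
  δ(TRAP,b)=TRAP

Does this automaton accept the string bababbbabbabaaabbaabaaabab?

Yes

Trace: OPEN -b-> SEND -a-> OPEN -b-> SEND -a-> OPEN -b-> SEND -b-> SEEK -b-> SEND -a-> OPEN -b-> SEND -b-> SEEK -a-> INIT -b-> TRAP -a-> INIT -a-> WARM -a-> SEND -b-> SEEK -b-> SEND -a-> OPEN -a-> SEND -b-> SEEK -a-> INIT -a-> WARM -a-> SEND -b-> SEEK -a-> INIT -b-> TRAP
End state TRAP is accepting.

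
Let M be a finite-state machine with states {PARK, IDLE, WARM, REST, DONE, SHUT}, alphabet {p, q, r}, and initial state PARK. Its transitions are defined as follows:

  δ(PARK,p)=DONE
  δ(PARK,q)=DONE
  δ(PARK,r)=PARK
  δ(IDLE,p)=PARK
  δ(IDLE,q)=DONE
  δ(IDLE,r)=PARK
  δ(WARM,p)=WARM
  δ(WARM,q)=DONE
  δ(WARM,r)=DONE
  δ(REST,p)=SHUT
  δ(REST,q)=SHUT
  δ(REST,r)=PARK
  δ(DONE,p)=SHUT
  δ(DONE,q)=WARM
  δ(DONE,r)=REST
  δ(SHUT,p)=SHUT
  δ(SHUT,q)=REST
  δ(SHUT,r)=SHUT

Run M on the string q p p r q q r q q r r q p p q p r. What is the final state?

Trace: PARK -q-> DONE -p-> SHUT -p-> SHUT -r-> SHUT -q-> REST -q-> SHUT -r-> SHUT -q-> REST -q-> SHUT -r-> SHUT -r-> SHUT -q-> REST -p-> SHUT -p-> SHUT -q-> REST -p-> SHUT -r-> SHUT

SHUT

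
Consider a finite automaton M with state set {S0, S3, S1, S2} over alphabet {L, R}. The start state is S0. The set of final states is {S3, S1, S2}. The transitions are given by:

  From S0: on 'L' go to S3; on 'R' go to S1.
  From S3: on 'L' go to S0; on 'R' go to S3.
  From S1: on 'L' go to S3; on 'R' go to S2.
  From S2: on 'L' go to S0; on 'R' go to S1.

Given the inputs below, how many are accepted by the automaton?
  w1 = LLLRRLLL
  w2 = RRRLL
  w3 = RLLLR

1

w1: S0 → S3 → S0 → S3 → S3 → S3 → S0 → S3 → S0  → end S0, rejected
w2: S0 → S1 → S2 → S1 → S3 → S0  → end S0, rejected
w3: S0 → S1 → S3 → S0 → S3 → S3  → end S3, accepted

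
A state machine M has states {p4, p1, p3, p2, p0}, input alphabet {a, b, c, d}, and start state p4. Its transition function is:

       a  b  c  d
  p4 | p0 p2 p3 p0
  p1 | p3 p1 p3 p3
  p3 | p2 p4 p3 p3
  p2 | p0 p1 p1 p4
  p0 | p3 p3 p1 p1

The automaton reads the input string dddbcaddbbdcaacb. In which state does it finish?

p1

start at p4
read 'd': p4 → p0
read 'd': p0 → p1
read 'd': p1 → p3
read 'b': p3 → p4
read 'c': p4 → p3
read 'a': p3 → p2
read 'd': p2 → p4
read 'd': p4 → p0
read 'b': p0 → p3
read 'b': p3 → p4
read 'd': p4 → p0
read 'c': p0 → p1
read 'a': p1 → p3
read 'a': p3 → p2
read 'c': p2 → p1
read 'b': p1 → p1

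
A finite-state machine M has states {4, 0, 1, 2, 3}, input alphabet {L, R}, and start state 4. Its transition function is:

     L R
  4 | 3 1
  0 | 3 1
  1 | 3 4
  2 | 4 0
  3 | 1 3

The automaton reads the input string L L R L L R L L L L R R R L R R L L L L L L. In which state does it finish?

4 → 3 → 1 → 4 → 3 → 1 → 4 → 3 → 1 → 3 → 1 → 4 → 1 → 4 → 3 → 3 → 3 → 1 → 3 → 1 → 3 → 1 → 3

3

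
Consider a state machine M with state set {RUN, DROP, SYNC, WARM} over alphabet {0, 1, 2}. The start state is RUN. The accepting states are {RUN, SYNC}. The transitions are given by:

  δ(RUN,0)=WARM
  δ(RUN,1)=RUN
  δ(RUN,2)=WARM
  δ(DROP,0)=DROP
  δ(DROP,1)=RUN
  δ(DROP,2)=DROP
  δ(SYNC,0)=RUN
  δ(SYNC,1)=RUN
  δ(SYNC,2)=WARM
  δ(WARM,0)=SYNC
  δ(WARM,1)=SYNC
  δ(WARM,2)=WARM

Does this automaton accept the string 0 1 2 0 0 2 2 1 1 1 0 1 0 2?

Trace: RUN -0-> WARM -1-> SYNC -2-> WARM -0-> SYNC -0-> RUN -2-> WARM -2-> WARM -1-> SYNC -1-> RUN -1-> RUN -0-> WARM -1-> SYNC -0-> RUN -2-> WARM
End state WARM is not accepting.

No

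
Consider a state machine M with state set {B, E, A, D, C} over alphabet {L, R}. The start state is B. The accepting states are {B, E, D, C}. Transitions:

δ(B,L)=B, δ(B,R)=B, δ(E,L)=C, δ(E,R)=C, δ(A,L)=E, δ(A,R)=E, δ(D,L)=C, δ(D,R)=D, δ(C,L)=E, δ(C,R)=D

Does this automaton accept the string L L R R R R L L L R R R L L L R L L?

start at B
read 'L': B → B
read 'L': B → B
read 'R': B → B
read 'R': B → B
read 'R': B → B
read 'R': B → B
read 'L': B → B
read 'L': B → B
read 'L': B → B
read 'R': B → B
read 'R': B → B
read 'R': B → B
read 'L': B → B
read 'L': B → B
read 'L': B → B
read 'R': B → B
read 'L': B → B
read 'L': B → B
End state B is accepting.

Yes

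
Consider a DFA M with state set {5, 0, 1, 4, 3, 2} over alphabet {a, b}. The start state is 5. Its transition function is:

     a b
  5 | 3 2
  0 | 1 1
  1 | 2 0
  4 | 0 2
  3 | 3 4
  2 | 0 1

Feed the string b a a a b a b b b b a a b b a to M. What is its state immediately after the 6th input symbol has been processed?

Trace: 5 -b-> 2 -a-> 0 -a-> 1 -a-> 2 -b-> 1 -a-> 2
After 6 symbols: 2.

2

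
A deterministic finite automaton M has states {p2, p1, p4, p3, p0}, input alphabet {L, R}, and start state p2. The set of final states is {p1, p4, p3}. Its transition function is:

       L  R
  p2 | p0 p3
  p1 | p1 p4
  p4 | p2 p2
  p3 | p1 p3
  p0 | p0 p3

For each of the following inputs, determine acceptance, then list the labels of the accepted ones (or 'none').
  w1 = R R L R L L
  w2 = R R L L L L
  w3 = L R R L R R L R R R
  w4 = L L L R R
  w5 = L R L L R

w1: p2 → p3 → p3 → p1 → p4 → p2 → p0  → end p0, rejected
w2: p2 → p3 → p3 → p1 → p1 → p1 → p1  → end p1, accepted
w3: p2 → p0 → p3 → p3 → p1 → p4 → p2 → p0 → p3 → p3 → p3  → end p3, accepted
w4: p2 → p0 → p0 → p0 → p3 → p3  → end p3, accepted
w5: p2 → p0 → p3 → p1 → p1 → p4  → end p4, accepted

w2, w3, w4, w5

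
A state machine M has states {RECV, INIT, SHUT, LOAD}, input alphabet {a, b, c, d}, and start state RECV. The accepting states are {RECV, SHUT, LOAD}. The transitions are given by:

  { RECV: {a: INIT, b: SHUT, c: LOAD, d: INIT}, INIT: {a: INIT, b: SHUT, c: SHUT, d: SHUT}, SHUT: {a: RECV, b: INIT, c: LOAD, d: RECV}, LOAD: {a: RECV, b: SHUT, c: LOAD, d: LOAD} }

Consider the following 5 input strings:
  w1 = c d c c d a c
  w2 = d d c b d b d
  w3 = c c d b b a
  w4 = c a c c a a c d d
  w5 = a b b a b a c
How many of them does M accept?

3

w1: Trace: RECV -c-> LOAD -d-> LOAD -c-> LOAD -c-> LOAD -d-> LOAD -a-> RECV -c-> LOAD  → end LOAD, accepted
w2: Trace: RECV -d-> INIT -d-> SHUT -c-> LOAD -b-> SHUT -d-> RECV -b-> SHUT -d-> RECV  → end RECV, accepted
w3: Trace: RECV -c-> LOAD -c-> LOAD -d-> LOAD -b-> SHUT -b-> INIT -a-> INIT  → end INIT, rejected
w4: Trace: RECV -c-> LOAD -a-> RECV -c-> LOAD -c-> LOAD -a-> RECV -a-> INIT -c-> SHUT -d-> RECV -d-> INIT  → end INIT, rejected
w5: Trace: RECV -a-> INIT -b-> SHUT -b-> INIT -a-> INIT -b-> SHUT -a-> RECV -c-> LOAD  → end LOAD, accepted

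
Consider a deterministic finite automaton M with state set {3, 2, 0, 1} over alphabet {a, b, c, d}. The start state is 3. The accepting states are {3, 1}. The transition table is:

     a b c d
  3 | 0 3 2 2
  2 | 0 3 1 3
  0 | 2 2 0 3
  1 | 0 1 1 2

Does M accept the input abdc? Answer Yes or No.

No

start at 3
read 'a': 3 → 0
read 'b': 0 → 2
read 'd': 2 → 3
read 'c': 3 → 2
End state 2 is not accepting.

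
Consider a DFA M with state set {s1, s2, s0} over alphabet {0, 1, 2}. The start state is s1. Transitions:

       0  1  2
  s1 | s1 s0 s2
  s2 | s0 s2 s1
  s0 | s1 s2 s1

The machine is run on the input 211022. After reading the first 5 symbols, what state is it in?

s1

Trace: s1 -2-> s2 -1-> s2 -1-> s2 -0-> s0 -2-> s1
After 5 symbols: s1.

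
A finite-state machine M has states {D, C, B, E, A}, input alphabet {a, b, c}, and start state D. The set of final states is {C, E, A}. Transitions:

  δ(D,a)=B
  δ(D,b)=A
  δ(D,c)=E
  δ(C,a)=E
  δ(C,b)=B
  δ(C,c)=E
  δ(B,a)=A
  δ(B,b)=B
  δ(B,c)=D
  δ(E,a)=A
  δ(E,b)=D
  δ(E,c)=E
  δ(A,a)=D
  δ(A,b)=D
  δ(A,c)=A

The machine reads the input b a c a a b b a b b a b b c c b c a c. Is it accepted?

Trace: D -b-> A -a-> D -c-> E -a-> A -a-> D -b-> A -b-> D -a-> B -b-> B -b-> B -a-> A -b-> D -b-> A -c-> A -c-> A -b-> D -c-> E -a-> A -c-> A
End state A is accepting.

Yes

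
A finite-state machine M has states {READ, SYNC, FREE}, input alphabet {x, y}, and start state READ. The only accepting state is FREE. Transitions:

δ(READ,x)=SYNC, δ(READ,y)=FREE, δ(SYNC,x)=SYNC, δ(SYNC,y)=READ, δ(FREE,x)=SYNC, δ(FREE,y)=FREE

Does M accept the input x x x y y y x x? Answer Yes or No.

No

Trace: READ -x-> SYNC -x-> SYNC -x-> SYNC -y-> READ -y-> FREE -y-> FREE -x-> SYNC -x-> SYNC
End state SYNC is not accepting.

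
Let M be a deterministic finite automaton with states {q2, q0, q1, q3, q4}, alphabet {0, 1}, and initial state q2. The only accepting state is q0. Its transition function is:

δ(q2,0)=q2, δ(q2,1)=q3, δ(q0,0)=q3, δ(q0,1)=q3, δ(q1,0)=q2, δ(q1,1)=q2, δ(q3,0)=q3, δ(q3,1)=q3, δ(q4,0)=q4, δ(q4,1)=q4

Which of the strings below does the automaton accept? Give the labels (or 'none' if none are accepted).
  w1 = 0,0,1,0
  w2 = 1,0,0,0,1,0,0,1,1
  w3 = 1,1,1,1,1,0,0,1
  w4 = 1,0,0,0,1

w1: Trace: q2 -0-> q2 -0-> q2 -1-> q3 -0-> q3  → end q3, rejected
w2: Trace: q2 -1-> q3 -0-> q3 -0-> q3 -0-> q3 -1-> q3 -0-> q3 -0-> q3 -1-> q3 -1-> q3  → end q3, rejected
w3: Trace: q2 -1-> q3 -1-> q3 -1-> q3 -1-> q3 -1-> q3 -0-> q3 -0-> q3 -1-> q3  → end q3, rejected
w4: Trace: q2 -1-> q3 -0-> q3 -0-> q3 -0-> q3 -1-> q3  → end q3, rejected

none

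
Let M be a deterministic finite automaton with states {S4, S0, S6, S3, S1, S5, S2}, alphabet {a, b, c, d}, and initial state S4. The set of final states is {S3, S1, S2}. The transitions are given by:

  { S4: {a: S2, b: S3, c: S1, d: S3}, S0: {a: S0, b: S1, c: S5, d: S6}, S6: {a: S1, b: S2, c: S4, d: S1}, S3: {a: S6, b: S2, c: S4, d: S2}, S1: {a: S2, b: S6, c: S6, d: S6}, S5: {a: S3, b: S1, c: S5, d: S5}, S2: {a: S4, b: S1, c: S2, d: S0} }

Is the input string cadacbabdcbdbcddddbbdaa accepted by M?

S4 → S1 → S2 → S0 → S0 → S5 → S1 → S2 → S1 → S6 → S4 → S3 → S2 → S1 → S6 → S1 → S6 → S1 → S6 → S2 → S1 → S6 → S1 → S2
End state S2 is accepting.

Yes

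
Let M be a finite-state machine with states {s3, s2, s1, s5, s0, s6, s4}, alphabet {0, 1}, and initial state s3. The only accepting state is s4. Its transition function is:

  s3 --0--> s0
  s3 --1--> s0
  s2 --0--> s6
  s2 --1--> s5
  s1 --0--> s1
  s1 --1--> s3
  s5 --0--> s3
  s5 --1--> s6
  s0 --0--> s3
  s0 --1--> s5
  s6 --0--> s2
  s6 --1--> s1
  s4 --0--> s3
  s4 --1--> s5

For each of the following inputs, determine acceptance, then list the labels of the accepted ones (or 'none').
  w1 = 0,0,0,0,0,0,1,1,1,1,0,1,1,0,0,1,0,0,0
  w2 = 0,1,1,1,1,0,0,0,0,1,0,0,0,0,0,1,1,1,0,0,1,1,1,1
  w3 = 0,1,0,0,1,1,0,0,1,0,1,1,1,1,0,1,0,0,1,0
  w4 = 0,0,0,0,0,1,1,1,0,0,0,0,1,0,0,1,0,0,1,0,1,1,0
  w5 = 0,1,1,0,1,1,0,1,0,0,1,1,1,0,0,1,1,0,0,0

none

w1: s3 → s0 → s3 → s0 → s3 → s0 → s3 → s0 → s5 → s6 → s1 → s1 → s3 → s0 → s3 → s0 → s5 → s3 → s0 → s3  → end s3, rejected
w2: s3 → s0 → s5 → s6 → s1 → s3 → s0 → s3 → s0 → s3 → s0 → s3 → s0 → s3 → s0 → s3 → s0 → s5 → s6 → s2 → s6 → s1 → s3 → s0 → s5  → end s5, rejected
w3: s3 → s0 → s5 → s3 → s0 → s5 → s6 → s2 → s6 → s1 → s1 → s3 → s0 → s5 → s6 → s2 → s5 → s3 → s0 → s5 → s3  → end s3, rejected
w4: s3 → s0 → s3 → s0 → s3 → s0 → s5 → s6 → s1 → s1 → s1 → s1 → s1 → s3 → s0 → s3 → s0 → s3 → s0 → s5 → s3 → s0 → s5 → s3  → end s3, rejected
w5: s3 → s0 → s5 → s6 → s2 → s5 → s6 → s2 → s5 → s3 → s0 → s5 → s6 → s1 → s1 → s1 → s3 → s0 → s3 → s0 → s3  → end s3, rejected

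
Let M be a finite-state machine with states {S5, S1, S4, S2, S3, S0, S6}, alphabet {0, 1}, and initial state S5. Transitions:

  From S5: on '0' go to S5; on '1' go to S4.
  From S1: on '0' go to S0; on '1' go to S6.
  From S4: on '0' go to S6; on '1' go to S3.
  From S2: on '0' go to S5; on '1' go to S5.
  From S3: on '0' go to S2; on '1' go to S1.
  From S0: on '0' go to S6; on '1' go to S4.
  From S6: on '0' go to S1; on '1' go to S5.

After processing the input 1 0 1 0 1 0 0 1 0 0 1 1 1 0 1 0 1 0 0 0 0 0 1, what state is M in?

S4

S5 → S4 → S6 → S5 → S5 → S4 → S6 → S1 → S6 → S1 → S0 → S4 → S3 → S1 → S0 → S4 → S6 → S5 → S5 → S5 → S5 → S5 → S5 → S4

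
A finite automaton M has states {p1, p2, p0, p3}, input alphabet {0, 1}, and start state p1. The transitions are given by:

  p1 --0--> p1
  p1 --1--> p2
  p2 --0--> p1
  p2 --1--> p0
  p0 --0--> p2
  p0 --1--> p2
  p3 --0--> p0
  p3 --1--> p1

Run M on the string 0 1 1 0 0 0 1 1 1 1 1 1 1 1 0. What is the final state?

p1 → p1 → p2 → p0 → p2 → p1 → p1 → p2 → p0 → p2 → p0 → p2 → p0 → p2 → p0 → p2

p2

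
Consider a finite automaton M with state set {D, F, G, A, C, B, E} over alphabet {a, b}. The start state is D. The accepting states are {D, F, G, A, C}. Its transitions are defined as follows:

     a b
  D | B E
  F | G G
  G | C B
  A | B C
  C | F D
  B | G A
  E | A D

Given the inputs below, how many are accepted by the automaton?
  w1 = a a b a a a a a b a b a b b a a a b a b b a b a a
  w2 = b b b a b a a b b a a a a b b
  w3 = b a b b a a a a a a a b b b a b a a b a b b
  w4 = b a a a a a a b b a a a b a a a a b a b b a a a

w1: Trace: D -a-> B -a-> G -b-> B -a-> G -a-> C -a-> F -a-> G -a-> C -b-> D -a-> B -b-> A -a-> B -b-> A -b-> C -a-> F -a-> G -a-> C -b-> D -a-> B -b-> A -b-> C -a-> F -b-> G -a-> C -a-> F  → end F, accepted
w2: Trace: D -b-> E -b-> D -b-> E -a-> A -b-> C -a-> F -a-> G -b-> B -b-> A -a-> B -a-> G -a-> C -a-> F -b-> G -b-> B  → end B, rejected
w3: Trace: D -b-> E -a-> A -b-> C -b-> D -a-> B -a-> G -a-> C -a-> F -a-> G -a-> C -a-> F -b-> G -b-> B -b-> A -a-> B -b-> A -a-> B -a-> G -b-> B -a-> G -b-> B -b-> A  → end A, accepted
w4: Trace: D -b-> E -a-> A -a-> B -a-> G -a-> C -a-> F -a-> G -b-> B -b-> A -a-> B -a-> G -a-> C -b-> D -a-> B -a-> G -a-> C -a-> F -b-> G -a-> C -b-> D -b-> E -a-> A -a-> B -a-> G  → end G, accepted

3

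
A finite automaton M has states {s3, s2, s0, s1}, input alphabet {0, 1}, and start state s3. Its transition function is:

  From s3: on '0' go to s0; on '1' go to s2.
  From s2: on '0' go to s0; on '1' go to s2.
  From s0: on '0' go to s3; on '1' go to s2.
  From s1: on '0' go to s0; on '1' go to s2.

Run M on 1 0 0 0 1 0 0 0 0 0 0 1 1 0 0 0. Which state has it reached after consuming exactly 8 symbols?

s0

start at s3
read '1': s3 → s2
read '0': s2 → s0
read '0': s0 → s3
read '0': s3 → s0
read '1': s0 → s2
read '0': s2 → s0
read '0': s0 → s3
read '0': s3 → s0
After 8 symbols: s0.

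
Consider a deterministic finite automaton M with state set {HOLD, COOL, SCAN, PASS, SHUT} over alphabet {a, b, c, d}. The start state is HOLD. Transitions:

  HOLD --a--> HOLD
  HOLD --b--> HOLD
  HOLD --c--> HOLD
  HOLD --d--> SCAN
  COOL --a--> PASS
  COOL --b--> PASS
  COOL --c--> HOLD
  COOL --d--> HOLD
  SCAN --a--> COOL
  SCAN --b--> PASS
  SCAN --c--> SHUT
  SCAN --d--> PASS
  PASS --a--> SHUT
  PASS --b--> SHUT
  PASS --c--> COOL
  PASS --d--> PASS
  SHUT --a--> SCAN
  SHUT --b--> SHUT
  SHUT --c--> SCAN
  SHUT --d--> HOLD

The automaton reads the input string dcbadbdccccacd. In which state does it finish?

SCAN

start at HOLD
read 'd': HOLD → SCAN
read 'c': SCAN → SHUT
read 'b': SHUT → SHUT
read 'a': SHUT → SCAN
read 'd': SCAN → PASS
read 'b': PASS → SHUT
read 'd': SHUT → HOLD
read 'c': HOLD → HOLD
read 'c': HOLD → HOLD
read 'c': HOLD → HOLD
read 'c': HOLD → HOLD
read 'a': HOLD → HOLD
read 'c': HOLD → HOLD
read 'd': HOLD → SCAN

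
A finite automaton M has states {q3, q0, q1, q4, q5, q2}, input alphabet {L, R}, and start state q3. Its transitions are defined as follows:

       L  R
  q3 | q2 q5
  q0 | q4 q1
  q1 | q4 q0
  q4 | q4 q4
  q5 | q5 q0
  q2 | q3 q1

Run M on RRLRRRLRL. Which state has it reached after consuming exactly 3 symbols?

start at q3
read 'R': q3 → q5
read 'R': q5 → q0
read 'L': q0 → q4
After 3 symbols: q4.

q4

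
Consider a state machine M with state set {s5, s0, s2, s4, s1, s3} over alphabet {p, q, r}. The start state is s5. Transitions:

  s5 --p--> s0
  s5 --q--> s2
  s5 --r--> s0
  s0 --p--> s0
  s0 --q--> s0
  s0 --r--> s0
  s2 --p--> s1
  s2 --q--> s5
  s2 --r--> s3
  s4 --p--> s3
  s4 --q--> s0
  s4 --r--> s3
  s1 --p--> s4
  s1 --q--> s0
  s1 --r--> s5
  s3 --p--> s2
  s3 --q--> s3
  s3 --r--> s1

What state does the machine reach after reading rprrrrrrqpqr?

start at s5
read 'r': s5 → s0
read 'p': s0 → s0
read 'r': s0 → s0
read 'r': s0 → s0
read 'r': s0 → s0
read 'r': s0 → s0
read 'r': s0 → s0
read 'r': s0 → s0
read 'q': s0 → s0
read 'p': s0 → s0
read 'q': s0 → s0
read 'r': s0 → s0

s0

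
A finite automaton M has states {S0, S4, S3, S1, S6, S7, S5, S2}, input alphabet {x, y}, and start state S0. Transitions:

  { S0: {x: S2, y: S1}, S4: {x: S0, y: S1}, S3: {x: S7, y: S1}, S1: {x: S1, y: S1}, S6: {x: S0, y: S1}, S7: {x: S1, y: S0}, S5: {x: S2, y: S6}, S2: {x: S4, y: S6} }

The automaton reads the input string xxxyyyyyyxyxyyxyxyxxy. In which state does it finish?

S1

S0 → S2 → S4 → S0 → S1 → S1 → S1 → S1 → S1 → S1 → S1 → S1 → S1 → S1 → S1 → S1 → S1 → S1 → S1 → S1 → S1 → S1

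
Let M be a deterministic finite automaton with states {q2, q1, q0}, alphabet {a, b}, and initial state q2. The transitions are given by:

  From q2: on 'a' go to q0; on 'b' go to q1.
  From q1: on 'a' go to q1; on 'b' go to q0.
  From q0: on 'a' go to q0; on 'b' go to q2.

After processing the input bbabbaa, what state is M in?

start at q2
read 'b': q2 → q1
read 'b': q1 → q0
read 'a': q0 → q0
read 'b': q0 → q2
read 'b': q2 → q1
read 'a': q1 → q1
read 'a': q1 → q1

q1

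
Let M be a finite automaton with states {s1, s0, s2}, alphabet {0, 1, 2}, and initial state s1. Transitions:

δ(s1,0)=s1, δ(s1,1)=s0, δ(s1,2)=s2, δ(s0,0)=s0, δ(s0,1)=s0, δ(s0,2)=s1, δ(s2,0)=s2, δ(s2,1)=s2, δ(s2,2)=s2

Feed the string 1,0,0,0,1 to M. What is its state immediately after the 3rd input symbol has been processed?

s0

s1 → s0 → s0 → s0
After 3 symbols: s0.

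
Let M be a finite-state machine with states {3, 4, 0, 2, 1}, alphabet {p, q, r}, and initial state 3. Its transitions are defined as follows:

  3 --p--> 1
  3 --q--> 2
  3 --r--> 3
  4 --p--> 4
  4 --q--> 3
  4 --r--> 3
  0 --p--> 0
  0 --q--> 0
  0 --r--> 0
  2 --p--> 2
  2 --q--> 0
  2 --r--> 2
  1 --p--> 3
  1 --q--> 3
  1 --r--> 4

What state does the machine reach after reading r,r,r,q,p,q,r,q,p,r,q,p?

3 → 3 → 3 → 3 → 2 → 2 → 0 → 0 → 0 → 0 → 0 → 0 → 0

0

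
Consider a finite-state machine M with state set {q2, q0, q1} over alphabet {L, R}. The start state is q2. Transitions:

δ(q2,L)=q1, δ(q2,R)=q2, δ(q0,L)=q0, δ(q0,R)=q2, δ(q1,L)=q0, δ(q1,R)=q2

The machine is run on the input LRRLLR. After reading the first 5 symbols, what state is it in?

Trace: q2 -L-> q1 -R-> q2 -R-> q2 -L-> q1 -L-> q0
After 5 symbols: q0.

q0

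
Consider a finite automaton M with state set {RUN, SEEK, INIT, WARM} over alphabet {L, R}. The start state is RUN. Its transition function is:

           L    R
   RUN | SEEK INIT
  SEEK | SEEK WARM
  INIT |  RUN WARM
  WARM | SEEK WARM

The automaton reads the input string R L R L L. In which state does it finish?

SEEK

RUN → INIT → RUN → INIT → RUN → SEEK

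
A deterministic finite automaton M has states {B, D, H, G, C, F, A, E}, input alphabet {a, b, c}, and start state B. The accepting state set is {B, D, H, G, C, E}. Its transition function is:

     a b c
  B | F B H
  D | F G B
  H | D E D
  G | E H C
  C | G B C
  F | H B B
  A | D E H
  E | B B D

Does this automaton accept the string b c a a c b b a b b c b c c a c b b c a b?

Yes

Trace: B -b-> B -c-> H -a-> D -a-> F -c-> B -b-> B -b-> B -a-> F -b-> B -b-> B -c-> H -b-> E -c-> D -c-> B -a-> F -c-> B -b-> B -b-> B -c-> H -a-> D -b-> G
End state G is accepting.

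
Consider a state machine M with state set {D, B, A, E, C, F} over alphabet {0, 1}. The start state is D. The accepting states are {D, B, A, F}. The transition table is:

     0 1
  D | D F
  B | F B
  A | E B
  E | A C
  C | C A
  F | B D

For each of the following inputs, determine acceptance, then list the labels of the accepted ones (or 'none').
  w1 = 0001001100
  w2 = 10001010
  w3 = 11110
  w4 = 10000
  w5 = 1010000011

w1, w2, w3, w4, w5

w1: D → D → D → D → F → B → F → D → F → B → F  → end F, accepted
w2: D → F → B → F → B → B → F → D → D  → end D, accepted
w3: D → F → D → F → D → D  → end D, accepted
w4: D → F → B → F → B → F  → end F, accepted
w5: D → F → B → B → F → B → F → B → F → D → F  → end F, accepted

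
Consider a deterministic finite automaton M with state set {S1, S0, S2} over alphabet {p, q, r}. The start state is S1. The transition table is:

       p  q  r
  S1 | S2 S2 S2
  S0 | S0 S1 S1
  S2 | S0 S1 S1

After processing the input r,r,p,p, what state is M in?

S0

start at S1
read 'r': S1 → S2
read 'r': S2 → S1
read 'p': S1 → S2
read 'p': S2 → S0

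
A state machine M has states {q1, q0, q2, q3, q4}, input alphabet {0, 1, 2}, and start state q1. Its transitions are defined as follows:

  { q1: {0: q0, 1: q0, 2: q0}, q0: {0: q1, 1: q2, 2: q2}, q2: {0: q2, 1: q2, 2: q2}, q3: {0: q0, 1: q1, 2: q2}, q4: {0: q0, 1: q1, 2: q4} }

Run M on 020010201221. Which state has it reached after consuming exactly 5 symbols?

Trace: q1 -0-> q0 -2-> q2 -0-> q2 -0-> q2 -1-> q2
After 5 symbols: q2.

q2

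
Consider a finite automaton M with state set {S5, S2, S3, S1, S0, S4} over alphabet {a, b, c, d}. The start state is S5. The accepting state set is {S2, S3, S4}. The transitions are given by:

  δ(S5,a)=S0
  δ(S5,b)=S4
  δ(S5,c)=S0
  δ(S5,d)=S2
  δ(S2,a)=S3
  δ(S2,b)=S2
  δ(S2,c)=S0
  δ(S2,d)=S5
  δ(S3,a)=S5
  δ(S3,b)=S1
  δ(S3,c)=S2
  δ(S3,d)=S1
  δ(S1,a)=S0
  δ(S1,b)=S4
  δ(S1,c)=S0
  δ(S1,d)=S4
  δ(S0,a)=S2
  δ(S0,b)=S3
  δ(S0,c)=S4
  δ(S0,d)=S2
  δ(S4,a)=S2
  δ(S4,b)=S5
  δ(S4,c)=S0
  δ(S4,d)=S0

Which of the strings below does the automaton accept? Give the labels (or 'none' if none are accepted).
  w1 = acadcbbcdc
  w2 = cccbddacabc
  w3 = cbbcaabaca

w1: Trace: S5 -a-> S0 -c-> S4 -a-> S2 -d-> S5 -c-> S0 -b-> S3 -b-> S1 -c-> S0 -d-> S2 -c-> S0  → end S0, rejected
w2: Trace: S5 -c-> S0 -c-> S4 -c-> S0 -b-> S3 -d-> S1 -d-> S4 -a-> S2 -c-> S0 -a-> S2 -b-> S2 -c-> S0  → end S0, rejected
w3: Trace: S5 -c-> S0 -b-> S3 -b-> S1 -c-> S0 -a-> S2 -a-> S3 -b-> S1 -a-> S0 -c-> S4 -a-> S2  → end S2, accepted

w3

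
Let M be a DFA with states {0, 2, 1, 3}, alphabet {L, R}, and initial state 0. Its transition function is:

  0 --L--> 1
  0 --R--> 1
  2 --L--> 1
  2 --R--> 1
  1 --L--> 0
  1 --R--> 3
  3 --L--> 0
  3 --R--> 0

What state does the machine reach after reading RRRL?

1

start at 0
read 'R': 0 → 1
read 'R': 1 → 3
read 'R': 3 → 0
read 'L': 0 → 1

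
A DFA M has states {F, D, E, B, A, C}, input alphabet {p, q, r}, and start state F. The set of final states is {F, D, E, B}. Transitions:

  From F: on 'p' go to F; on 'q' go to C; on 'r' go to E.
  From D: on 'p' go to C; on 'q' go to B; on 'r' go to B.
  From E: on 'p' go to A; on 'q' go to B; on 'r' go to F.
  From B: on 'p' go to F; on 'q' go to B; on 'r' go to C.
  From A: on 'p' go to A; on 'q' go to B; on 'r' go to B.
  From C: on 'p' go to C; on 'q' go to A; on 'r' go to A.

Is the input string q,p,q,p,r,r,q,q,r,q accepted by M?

No

Trace: F -q-> C -p-> C -q-> A -p-> A -r-> B -r-> C -q-> A -q-> B -r-> C -q-> A
End state A is not accepting.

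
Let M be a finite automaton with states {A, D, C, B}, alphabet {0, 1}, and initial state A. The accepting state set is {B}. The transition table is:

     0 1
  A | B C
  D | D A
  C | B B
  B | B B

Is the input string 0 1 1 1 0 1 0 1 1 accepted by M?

Yes

start at A
read '0': A → B
read '1': B → B
read '1': B → B
read '1': B → B
read '0': B → B
read '1': B → B
read '0': B → B
read '1': B → B
read '1': B → B
End state B is accepting.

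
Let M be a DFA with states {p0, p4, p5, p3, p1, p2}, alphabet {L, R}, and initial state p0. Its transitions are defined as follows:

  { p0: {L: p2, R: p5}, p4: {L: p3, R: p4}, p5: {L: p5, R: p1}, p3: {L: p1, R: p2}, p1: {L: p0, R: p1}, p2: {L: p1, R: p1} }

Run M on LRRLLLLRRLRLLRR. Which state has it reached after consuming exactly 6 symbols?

start at p0
read 'L': p0 → p2
read 'R': p2 → p1
read 'R': p1 → p1
read 'L': p1 → p0
read 'L': p0 → p2
read 'L': p2 → p1
After 6 symbols: p1.

p1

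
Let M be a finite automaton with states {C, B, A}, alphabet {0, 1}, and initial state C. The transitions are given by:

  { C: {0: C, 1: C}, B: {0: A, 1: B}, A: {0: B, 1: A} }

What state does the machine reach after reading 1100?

C

C → C → C → C → C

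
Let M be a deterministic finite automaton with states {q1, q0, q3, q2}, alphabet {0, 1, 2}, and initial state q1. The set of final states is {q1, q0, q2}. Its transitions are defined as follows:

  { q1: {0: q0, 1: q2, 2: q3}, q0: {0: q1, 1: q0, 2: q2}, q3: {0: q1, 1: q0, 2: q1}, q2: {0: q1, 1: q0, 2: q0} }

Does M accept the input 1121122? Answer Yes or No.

Yes

start at q1
read '1': q1 → q2
read '1': q2 → q0
read '2': q0 → q2
read '1': q2 → q0
read '1': q0 → q0
read '2': q0 → q2
read '2': q2 → q0
End state q0 is accepting.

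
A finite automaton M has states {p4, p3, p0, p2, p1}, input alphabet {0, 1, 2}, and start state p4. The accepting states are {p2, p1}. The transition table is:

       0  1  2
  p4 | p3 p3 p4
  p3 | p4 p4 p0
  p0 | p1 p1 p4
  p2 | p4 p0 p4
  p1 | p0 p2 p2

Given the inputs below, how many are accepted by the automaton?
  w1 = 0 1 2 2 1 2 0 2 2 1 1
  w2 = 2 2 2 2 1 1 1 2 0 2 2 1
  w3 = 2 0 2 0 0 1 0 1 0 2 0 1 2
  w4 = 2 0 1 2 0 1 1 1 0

w1: p4 → p3 → p4 → p4 → p4 → p3 → p0 → p1 → p2 → p4 → p3 → p4  → end p4, rejected
w2: p4 → p4 → p4 → p4 → p4 → p3 → p4 → p3 → p0 → p1 → p2 → p4 → p3  → end p3, rejected
w3: p4 → p4 → p3 → p0 → p1 → p0 → p1 → p0 → p1 → p0 → p4 → p3 → p4 → p4  → end p4, rejected
w4: p4 → p4 → p3 → p4 → p4 → p3 → p4 → p3 → p4 → p3  → end p3, rejected

0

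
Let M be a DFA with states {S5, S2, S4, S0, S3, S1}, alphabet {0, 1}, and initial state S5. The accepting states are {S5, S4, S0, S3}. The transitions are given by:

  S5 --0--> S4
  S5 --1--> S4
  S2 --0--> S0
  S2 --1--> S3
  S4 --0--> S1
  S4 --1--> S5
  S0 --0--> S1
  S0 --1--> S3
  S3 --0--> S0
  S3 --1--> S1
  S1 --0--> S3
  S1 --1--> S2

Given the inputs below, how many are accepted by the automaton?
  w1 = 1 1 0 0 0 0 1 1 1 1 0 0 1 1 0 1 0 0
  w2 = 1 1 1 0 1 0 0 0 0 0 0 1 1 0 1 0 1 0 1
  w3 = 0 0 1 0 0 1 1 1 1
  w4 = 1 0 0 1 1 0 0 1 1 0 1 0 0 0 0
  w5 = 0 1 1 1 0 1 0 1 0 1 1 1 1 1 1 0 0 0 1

3

w1: S5 → S4 → S5 → S4 → S1 → S3 → S0 → S3 → S1 → S2 → S3 → S0 → S1 → S2 → S3 → S0 → S3 → S0 → S1  → end S1, rejected
w2: S5 → S4 → S5 → S4 → S1 → S2 → S0 → S1 → S3 → S0 → S1 → S3 → S1 → S2 → S0 → S3 → S0 → S3 → S0 → S3  → end S3, accepted
w3: S5 → S4 → S1 → S2 → S0 → S1 → S2 → S3 → S1 → S2  → end S2, rejected
w4: S5 → S4 → S1 → S3 → S1 → S2 → S0 → S1 → S2 → S3 → S0 → S3 → S0 → S1 → S3 → S0  → end S0, accepted
w5: S5 → S4 → S5 → S4 → S5 → S4 → S5 → S4 → S5 → S4 → S5 → S4 → S5 → S4 → S5 → S4 → S1 → S3 → S0 → S3  → end S3, accepted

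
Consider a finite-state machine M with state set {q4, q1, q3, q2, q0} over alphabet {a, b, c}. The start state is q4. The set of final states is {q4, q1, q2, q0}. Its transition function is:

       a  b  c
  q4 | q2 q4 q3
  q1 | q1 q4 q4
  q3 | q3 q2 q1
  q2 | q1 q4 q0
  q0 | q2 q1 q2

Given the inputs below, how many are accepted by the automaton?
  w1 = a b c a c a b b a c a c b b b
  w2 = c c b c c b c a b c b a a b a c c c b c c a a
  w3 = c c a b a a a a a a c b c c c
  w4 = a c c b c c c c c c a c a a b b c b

3

w1: Trace: q4 -a-> q2 -b-> q4 -c-> q3 -a-> q3 -c-> q1 -a-> q1 -b-> q4 -b-> q4 -a-> q2 -c-> q0 -a-> q2 -c-> q0 -b-> q1 -b-> q4 -b-> q4  → end q4, accepted
w2: Trace: q4 -c-> q3 -c-> q1 -b-> q4 -c-> q3 -c-> q1 -b-> q4 -c-> q3 -a-> q3 -b-> q2 -c-> q0 -b-> q1 -a-> q1 -a-> q1 -b-> q4 -a-> q2 -c-> q0 -c-> q2 -c-> q0 -b-> q1 -c-> q4 -c-> q3 -a-> q3 -a-> q3  → end q3, rejected
w3: Trace: q4 -c-> q3 -c-> q1 -a-> q1 -b-> q4 -a-> q2 -a-> q1 -a-> q1 -a-> q1 -a-> q1 -a-> q1 -c-> q4 -b-> q4 -c-> q3 -c-> q1 -c-> q4  → end q4, accepted
w4: Trace: q4 -a-> q2 -c-> q0 -c-> q2 -b-> q4 -c-> q3 -c-> q1 -c-> q4 -c-> q3 -c-> q1 -c-> q4 -a-> q2 -c-> q0 -a-> q2 -a-> q1 -b-> q4 -b-> q4 -c-> q3 -b-> q2  → end q2, accepted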